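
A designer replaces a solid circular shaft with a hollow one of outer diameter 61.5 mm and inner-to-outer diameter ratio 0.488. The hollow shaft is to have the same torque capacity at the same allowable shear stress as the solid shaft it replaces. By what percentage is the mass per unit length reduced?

Equal τ_max and T ⇒ the solid shaft needs d_s³ = d_o³(1−k⁴), so d_s = 61.5·(1−0.488⁴)^(1/3) = 60.31 mm.
Area ratio A_h/A_s = d_o²(1−k²)/d_s² = (1−k²)/(1−k⁴)^(2/3) = 0.7921.
Mass saving = 1 − 0.7921 = 20.8 %.

20.8 %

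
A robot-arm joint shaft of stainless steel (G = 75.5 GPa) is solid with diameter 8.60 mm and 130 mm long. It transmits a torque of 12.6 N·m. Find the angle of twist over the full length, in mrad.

J = πd⁴/32 = π(0.00860)⁴/32 = 5.370×10^-10 m⁴.
θ = T·L/(G·J) = 12.60 × 0.130 / (75.5×10⁹ × 5.370×10^-10) = 0.04040 rad.

40.4 mrad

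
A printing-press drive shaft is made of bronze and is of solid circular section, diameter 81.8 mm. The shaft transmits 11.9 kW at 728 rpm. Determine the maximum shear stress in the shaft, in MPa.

1.45 MPa

ω = 2π·728/60 = 76.24 rad/s, so T = P/ω = 11.9×10³ / 76.24 = 156.1 N·m.
J = πd⁴/32 = π(0.0818)⁴/32 = 4.396×10^-6 m⁴.
τ_max = T·r/J = 156.1 × 0.0409 / 4.396×10^-6 = 1.452×10^6 Pa.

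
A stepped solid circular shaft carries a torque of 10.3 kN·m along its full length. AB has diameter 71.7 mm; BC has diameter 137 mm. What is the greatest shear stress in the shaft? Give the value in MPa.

142 MPa

Under the same torque, τ_max = 16T/(πd³) is largest where d is smallest — segment AB (d = 71.7 mm).
τ_max = 16·10300/(π·(0.0717)³) = 1.423×10^8 Pa.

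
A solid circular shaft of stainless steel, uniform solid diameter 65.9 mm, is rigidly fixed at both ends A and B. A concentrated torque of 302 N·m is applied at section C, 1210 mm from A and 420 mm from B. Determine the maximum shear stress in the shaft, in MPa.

3.99 MPa

With uniform GJ and both ends fixed, compatibility θ_AC = θ_CB gives T_A·a = T_B·b, together with T_A + T_B = T₀.
T_A = T₀·b/(a+b) = 302.0·420/1630 = 77.82 N·m; T_B = 224.2 N·m.
τ in each portion: τ_AC = 1.38×10^6 Pa, τ_CB = 3.99×10^6 Pa; maximum is in CB.
τ_max = T_CB·r/J = 224.2·0.0330/1.85×10^-6 = 3.990×10^6 Pa.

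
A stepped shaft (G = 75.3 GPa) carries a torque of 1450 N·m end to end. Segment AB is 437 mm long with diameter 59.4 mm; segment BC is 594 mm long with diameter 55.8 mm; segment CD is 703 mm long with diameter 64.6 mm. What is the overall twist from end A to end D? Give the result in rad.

J_AB = π(0.0594)⁴/32 = 1.22×10^-6 m⁴; J_BC = π(0.0558)⁴/32 = 9.52×10^-7 m⁴; J_CD = π(0.0646)⁴/32 = 1.71×10^-6 m⁴.
θ = (T/G)·Σ L_i/J_i = (1450/75.3×10⁹)·(0.437/1.22×10^-6 + 0.594/9.52×10^-7 + 0.703/1.71×10^-6) = 0.02682 rad.

0.0268 rad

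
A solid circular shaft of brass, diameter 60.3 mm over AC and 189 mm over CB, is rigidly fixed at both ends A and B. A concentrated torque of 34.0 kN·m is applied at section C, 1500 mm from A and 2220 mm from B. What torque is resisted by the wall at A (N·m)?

514 N·m

Compatibility: T_A·a/J_AC = T_B·b/J_CB with T_A + T_B = T₀.
J_AC = 1.30×10^-6 m⁴, J_CB = 1.25×10^-4 m⁴, so T_A = T₀·(J_AC/a)/((J_AC/a)+(J_CB/b)) = 513.5 N·m, T_B = 33490 N·m.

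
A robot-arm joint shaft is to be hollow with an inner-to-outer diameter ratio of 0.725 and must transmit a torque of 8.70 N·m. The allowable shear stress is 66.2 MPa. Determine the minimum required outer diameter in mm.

9.74 mm

For a hollow shaft with d_i/d_o = 0.725: τ_max = 16T/(π d_o³ (1−k⁴)), so d_o = [16T/(π τ_allow (1−k⁴))]^(1/3) = [16·8.700/(π·6.62×10^7·0.7237)]^(1/3) = 0.009743 m.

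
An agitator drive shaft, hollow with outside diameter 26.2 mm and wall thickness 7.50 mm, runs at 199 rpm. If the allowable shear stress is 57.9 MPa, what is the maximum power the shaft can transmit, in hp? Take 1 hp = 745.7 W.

5.52 hp

J = π(d_o⁴ − d_i⁴)/32 = π(0.0262⁴ − 0.0112⁴)/32 = 4.472×10^-8 m⁴.
T_max = τ_allow·J/r = 5.79×10^7 × 4.472×10^-8 / 0.0131 = 197.6 N·m.
ω = 2π·199/60 = 20.84 rad/s, so P_max = T_max·ω = 4119 W.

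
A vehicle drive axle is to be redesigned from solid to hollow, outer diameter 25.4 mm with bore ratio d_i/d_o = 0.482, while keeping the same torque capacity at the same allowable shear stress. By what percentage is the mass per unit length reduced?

Equal τ_max and T ⇒ the solid shaft needs d_s³ = d_o³(1−k⁴), so d_s = 25.4·(1−0.482⁴)^(1/3) = 24.93 mm.
Area ratio A_h/A_s = d_o²(1−k²)/d_s² = (1−k²)/(1−k⁴)^(2/3) = 0.7966.
Mass saving = 1 − 0.7966 = 20.3 %.

20.3 %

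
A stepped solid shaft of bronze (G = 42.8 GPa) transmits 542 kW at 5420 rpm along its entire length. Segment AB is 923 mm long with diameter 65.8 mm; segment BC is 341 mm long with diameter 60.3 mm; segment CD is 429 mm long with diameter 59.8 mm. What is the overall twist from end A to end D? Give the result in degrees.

1.41°

ω = 2π·5420/60 = 567.6 rad/s, so T = P/ω = 542×10³ / 567.6 = 954.9 N·m.
J_AB = π(0.0658)⁴/32 = 1.84×10^-6 m⁴; J_BC = π(0.0603)⁴/32 = 1.30×10^-6 m⁴; J_CD = π(0.0598)⁴/32 = 1.26×10^-6 m⁴.
θ = (T/G)·Σ L_i/J_i = (954.9/42.8×10⁹)·(0.923/1.84×10^-6 + 0.341/1.30×10^-6 + 0.429/1.26×10^-6) = 0.02468 rad.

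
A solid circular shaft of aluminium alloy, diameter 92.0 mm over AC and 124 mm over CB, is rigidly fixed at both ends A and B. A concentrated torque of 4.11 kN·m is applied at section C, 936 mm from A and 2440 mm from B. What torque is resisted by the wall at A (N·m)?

1810 N·m

Compatibility: T_A·a/J_AC = T_B·b/J_CB with T_A + T_B = T₀.
J_AC = 7.03×10^-6 m⁴, J_CB = 2.32×10^-5 m⁴, so T_A = T₀·(J_AC/a)/((J_AC/a)+(J_CB/b)) = 1814 N·m, T_B = 2296 N·m.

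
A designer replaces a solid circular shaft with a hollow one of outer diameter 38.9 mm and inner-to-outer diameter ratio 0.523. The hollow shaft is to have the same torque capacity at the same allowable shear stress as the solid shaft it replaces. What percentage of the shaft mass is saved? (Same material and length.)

23.5 %

Equal τ_max and T ⇒ the solid shaft needs d_s³ = d_o³(1−k⁴), so d_s = 38.9·(1−0.523⁴)^(1/3) = 37.90 mm.
Area ratio A_h/A_s = d_o²(1−k²)/d_s² = (1−k²)/(1−k⁴)^(2/3) = 0.7651.
Mass saving = 1 − 0.7651 = 23.5 %.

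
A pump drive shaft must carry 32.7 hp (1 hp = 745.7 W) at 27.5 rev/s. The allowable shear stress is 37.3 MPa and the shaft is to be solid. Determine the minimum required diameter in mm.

26.8 mm

ω = 2π·27.5 = 172.8 rad/s, so T = P/ω = 32.7×745.7 / 172.8 = 141.1 N·m.
For a solid shaft τ_max = 16T/(πd³), so d = (16T/(π τ_allow))^(1/3) = (16·141.1/(π·3.73×10^7))^(1/3) = 0.02681 m.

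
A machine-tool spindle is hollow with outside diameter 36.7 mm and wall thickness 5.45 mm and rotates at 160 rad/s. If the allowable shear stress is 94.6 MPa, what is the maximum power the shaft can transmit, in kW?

J = π(d_o⁴ − d_i⁴)/32 = π(0.0367⁴ − 0.0258⁴)/32 = 1.346×10^-7 m⁴.
T_max = τ_allow·J/r = 9.46×10^7 × 1.346×10^-7 / 0.0184 = 693.9 N·m.
ω = 160 rad/s, so P_max = T_max·ω = 1.110×10^5 W.

111 kW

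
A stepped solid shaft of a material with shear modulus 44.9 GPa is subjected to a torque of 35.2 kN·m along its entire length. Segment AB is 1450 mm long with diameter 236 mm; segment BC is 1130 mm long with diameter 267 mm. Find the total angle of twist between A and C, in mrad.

5.51 mrad

J_AB = π(0.236)⁴/32 = 3.05×10^-4 m⁴; J_BC = π(0.267)⁴/32 = 4.99×10^-4 m⁴.
θ = (T/G)·Σ L_i/J_i = (35200/44.9×10⁹)·(1.45/3.05×10^-4 + 1.13/4.99×10^-4) = 5.508×10^-3 rad.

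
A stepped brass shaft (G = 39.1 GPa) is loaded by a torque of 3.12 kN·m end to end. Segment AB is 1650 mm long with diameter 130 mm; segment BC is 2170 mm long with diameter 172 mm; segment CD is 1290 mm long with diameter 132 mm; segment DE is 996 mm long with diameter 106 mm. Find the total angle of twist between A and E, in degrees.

0.950°

J_AB = π(0.130)⁴/32 = 2.80×10^-5 m⁴; J_BC = π(0.172)⁴/32 = 8.59×10^-5 m⁴; J_CD = π(0.132)⁴/32 = 2.98×10^-5 m⁴; J_DE = π(0.106)⁴/32 = 1.24×10^-5 m⁴.
θ = (T/G)·Σ L_i/J_i = (3120/39.1×10⁹)·(1.65/2.80×10^-5 + 2.17/8.59×10^-5 + 1.29/2.98×10^-5 + 0.996/1.24×10^-5) = 0.01658 rad.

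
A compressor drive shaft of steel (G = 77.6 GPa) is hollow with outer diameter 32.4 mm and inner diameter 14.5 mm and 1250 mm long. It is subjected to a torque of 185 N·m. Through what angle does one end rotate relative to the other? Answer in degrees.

1.64°

J = π(d_o⁴ − d_i⁴)/32 = π(0.0324⁴ − 0.0145⁴)/32 = 1.038×10^-7 m⁴.
θ = T·L/(G·J) = 185.0 × 1.25 / (77.6×10⁹ × 1.038×10^-7) = 0.02870 rad.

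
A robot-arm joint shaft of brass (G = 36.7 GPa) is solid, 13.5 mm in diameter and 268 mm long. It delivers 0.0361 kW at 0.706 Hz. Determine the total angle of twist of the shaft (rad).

ω = 2π·0.706 = 4.436 rad/s, so T = P/ω = 0.0361×10³ / 4.436 = 8.138 N·m.
J = πd⁴/32 = π(0.0135)⁴/32 = 3.261×10^-9 m⁴.
θ = T·L/(G·J) = 8.138 × 0.268 / (36.7×10⁹ × 3.261×10^-9) = 0.01822 rad.

0.0182 rad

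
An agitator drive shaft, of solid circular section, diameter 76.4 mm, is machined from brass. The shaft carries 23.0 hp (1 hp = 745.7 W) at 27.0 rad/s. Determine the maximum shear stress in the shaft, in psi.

ω = 27.0 rad/s, so T = P/ω = 23.0×745.7 / 27.00 = 635.2 N·m.
J = πd⁴/32 = π(0.0764)⁴/32 = 3.345×10^-6 m⁴.
τ_max = T·r/J = 635.2 × 0.0382 / 3.345×10^-6 = 7.255×10^6 Pa.

1050 psi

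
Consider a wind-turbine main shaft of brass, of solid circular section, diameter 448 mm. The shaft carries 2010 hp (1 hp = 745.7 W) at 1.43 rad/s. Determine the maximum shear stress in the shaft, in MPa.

ω = 1.43 rad/s, so T = P/ω = 2010×745.7 / 1.430 = 1.048e6 N·m.
J = πd⁴/32 = π(0.448)⁴/32 = 3.955×10^-3 m⁴.
τ_max = T·r/J = 1.048e6 × 0.224 / 3.955×10^-3 = 5.937×10^7 Pa.

59.4 MPa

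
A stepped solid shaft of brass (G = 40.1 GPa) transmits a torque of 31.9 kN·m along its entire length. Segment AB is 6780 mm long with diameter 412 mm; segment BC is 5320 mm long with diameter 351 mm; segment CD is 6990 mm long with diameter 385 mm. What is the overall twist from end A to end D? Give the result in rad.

0.00732 rad

J_AB = π(0.412)⁴/32 = 2.83×10^-3 m⁴; J_BC = π(0.351)⁴/32 = 1.49×10^-3 m⁴; J_CD = π(0.385)⁴/32 = 2.16×10^-3 m⁴.
θ = (T/G)·Σ L_i/J_i = (31900/40.1×10⁹)·(6.78/2.83×10^-3 + 5.32/1.49×10^-3 + 6.99/2.16×10^-3) = 7.325×10^-3 rad.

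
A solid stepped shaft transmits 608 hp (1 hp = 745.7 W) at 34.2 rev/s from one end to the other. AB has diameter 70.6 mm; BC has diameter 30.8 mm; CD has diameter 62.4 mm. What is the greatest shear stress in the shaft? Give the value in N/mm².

368 N/mm²

ω = 2π·34.2 = 214.9 rad/s, so T = P/ω = 608×745.7 / 214.9 = 2110 N·m.
Under the same torque, τ_max = 16T/(πd³) is largest where d is smallest — segment BC (d = 30.8 mm).
τ_max = 16·2110/(π·(0.0308)³) = 3.678×10^8 Pa.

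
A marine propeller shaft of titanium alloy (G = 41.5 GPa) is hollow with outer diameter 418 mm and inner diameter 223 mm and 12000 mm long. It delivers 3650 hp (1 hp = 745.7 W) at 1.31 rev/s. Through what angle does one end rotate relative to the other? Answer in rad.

ω = 2π·1.31 = 8.231 rad/s, so T = P/ω = 3650×745.7 / 8.231 = 330700 N·m.
J = π(d_o⁴ − d_i⁴)/32 = π(0.418⁴ − 0.223⁴)/32 = 2.754×10^-3 m⁴.
θ = T·L/(G·J) = 330700 × 12.0 / (41.5×10⁹ × 2.754×10^-3) = 0.03472 rad.

0.0347 rad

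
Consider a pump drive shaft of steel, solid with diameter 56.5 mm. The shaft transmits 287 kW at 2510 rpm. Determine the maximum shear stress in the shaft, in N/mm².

30.8 N/mm²

ω = 2π·2510/60 = 262.8 rad/s, so T = P/ω = 287×10³ / 262.8 = 1092 N·m.
J = πd⁴/32 = π(0.0565)⁴/32 = 1.000×10^-6 m⁴.
τ_max = T·r/J = 1092 × 0.0283 / 1.000×10^-6 = 3.083×10^7 Pa.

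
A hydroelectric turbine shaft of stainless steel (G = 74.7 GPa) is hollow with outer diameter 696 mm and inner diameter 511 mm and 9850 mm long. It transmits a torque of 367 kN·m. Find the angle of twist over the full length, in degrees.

0.170°

J = π(d_o⁴ − d_i⁴)/32 = π(0.696⁴ − 0.511⁴)/32 = 0.01634 m⁴.
θ = T·L/(G·J) = 367000 × 9.85 / (74.7×10⁹ × 0.01634) = 2.961×10^-3 rad.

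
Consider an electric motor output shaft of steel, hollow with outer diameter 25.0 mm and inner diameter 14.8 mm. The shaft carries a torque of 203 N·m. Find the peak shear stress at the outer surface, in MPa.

75.4 MPa

J = π(d_o⁴ − d_i⁴)/32 = π(0.0250⁴ − 0.0148⁴)/32 = 3.364×10^-8 m⁴.
τ_max = T·r/J = 203.0 × 0.0125 / 3.364×10^-8 = 7.543×10^7 Pa.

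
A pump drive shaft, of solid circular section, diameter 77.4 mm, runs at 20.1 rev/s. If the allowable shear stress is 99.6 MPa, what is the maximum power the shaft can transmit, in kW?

1150 kW

J = πd⁴/32 = π(0.0774)⁴/32 = 3.523×10^-6 m⁴.
T_max = τ_allow·J/r = 9.96×10^7 × 3.523×10^-6 / 0.0387 = 9068 N·m.
ω = 2π·20.1 = 126.3 rad/s, so P_max = T_max·ω = 1.145×10^6 W.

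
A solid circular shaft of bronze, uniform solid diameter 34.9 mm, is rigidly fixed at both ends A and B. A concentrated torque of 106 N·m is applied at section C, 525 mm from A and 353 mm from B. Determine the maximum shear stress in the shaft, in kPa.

7590 kPa

With uniform GJ and both ends fixed, compatibility θ_AC = θ_CB gives T_A·a = T_B·b, together with T_A + T_B = T₀.
T_A = T₀·b/(a+b) = 106.0·353/878.0 = 42.62 N·m; T_B = 63.38 N·m.
τ in each portion: τ_AC = 5.11×10^6 Pa, τ_CB = 7.59×10^6 Pa; maximum is in CB.
τ_max = T_CB·r/J = 63.38·0.0175/1.46×10^-7 = 7.594×10^6 Pa.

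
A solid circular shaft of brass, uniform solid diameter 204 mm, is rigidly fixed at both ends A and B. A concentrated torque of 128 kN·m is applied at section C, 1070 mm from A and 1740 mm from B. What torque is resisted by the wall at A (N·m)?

With uniform GJ and both ends fixed, compatibility θ_AC = θ_CB gives T_A·a = T_B·b, together with T_A + T_B = T₀.
T_A = T₀·b/(a+b) = 128000·1740/2810 = 79260 N·m; T_B = 48740 N·m.

79300 N·m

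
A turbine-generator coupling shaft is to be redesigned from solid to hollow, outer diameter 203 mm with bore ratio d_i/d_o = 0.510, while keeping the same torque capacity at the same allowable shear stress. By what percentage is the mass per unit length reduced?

Equal τ_max and T ⇒ the solid shaft needs d_s³ = d_o³(1−k⁴), so d_s = 203·(1−0.510⁴)^(1/3) = 198.3 mm.
Area ratio A_h/A_s = d_o²(1−k²)/d_s² = (1−k²)/(1−k⁴)^(2/3) = 0.7753.
Mass saving = 1 − 0.7753 = 22.5 %.

22.5 %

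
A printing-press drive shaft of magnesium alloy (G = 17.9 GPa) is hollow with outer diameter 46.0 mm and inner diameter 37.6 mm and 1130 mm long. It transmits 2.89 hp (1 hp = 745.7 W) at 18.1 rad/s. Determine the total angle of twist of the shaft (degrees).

1.77°

ω = 18.1 rad/s, so T = P/ω = 2.89×745.7 / 18.10 = 119.1 N·m.
J = π(d_o⁴ − d_i⁴)/32 = π(0.0460⁴ − 0.0376⁴)/32 = 2.433×10^-7 m⁴.
θ = T·L/(G·J) = 119.1 × 1.13 / (17.9×10⁹ × 2.433×10^-7) = 0.03089 rad.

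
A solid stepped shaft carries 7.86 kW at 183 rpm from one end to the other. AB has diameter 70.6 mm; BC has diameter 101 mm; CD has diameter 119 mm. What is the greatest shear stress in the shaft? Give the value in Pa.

5.94e6 Pa

ω = 2π·183/60 = 19.16 rad/s, so T = P/ω = 7.86×10³ / 19.16 = 410.2 N·m.
Under the same torque, τ_max = 16T/(πd³) is largest where d is smallest — segment AB (d = 70.6 mm).
τ_max = 16·410.2/(π·(0.0706)³) = 5.936×10^6 Pa.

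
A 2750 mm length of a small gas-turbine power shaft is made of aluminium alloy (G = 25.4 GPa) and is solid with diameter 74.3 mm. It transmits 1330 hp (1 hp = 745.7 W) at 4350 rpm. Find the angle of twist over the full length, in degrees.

4.51°

ω = 2π·4350/60 = 455.5 rad/s, so T = P/ω = 1330×745.7 / 455.5 = 2177 N·m.
J = πd⁴/32 = π(0.0743)⁴/32 = 2.992×10^-6 m⁴.
θ = T·L/(G·J) = 2177 × 2.75 / (25.4×10⁹ × 2.992×10^-6) = 0.07878 rad.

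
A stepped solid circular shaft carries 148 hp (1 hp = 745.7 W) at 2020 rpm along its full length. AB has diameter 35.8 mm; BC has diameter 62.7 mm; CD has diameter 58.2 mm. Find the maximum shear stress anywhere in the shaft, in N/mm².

57.9 N/mm²

ω = 2π·2020/60 = 211.5 rad/s, so T = P/ω = 148×745.7 / 211.5 = 521.7 N·m.
Under the same torque, τ_max = 16T/(πd³) is largest where d is smallest — segment AB (d = 35.8 mm).
τ_max = 16·521.7/(π·(0.0358)³) = 5.791×10^7 Pa.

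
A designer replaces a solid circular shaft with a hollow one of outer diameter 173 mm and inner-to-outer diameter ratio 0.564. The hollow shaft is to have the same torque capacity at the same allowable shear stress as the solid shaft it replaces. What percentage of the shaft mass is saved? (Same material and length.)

26.8 %

Equal τ_max and T ⇒ the solid shaft needs d_s³ = d_o³(1−k⁴), so d_s = 173·(1−0.564⁴)^(1/3) = 167.0 mm.
Area ratio A_h/A_s = d_o²(1−k²)/d_s² = (1−k²)/(1−k⁴)^(2/3) = 0.7322.
Mass saving = 1 − 0.7322 = 26.8 %.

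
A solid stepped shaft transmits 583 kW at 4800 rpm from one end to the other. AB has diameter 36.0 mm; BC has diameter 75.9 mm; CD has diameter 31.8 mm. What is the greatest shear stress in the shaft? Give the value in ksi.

ω = 2π·4800/60 = 502.7 rad/s, so T = P/ω = 583×10³ / 502.7 = 1160 N·m.
Under the same torque, τ_max = 16T/(πd³) is largest where d is smallest — segment CD (d = 31.8 mm).
τ_max = 16·1160/(π·(0.0318)³) = 1.837×10^8 Pa.

26.6 ksi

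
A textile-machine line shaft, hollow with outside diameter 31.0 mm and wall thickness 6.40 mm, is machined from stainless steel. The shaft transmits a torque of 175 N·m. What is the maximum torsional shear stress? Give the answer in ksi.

4.92 ksi

J = π(d_o⁴ − d_i⁴)/32 = π(0.0310⁴ − 0.0182⁴)/32 = 7.989×10^-8 m⁴.
τ_max = T·r/J = 175.0 × 0.0155 / 7.989×10^-8 = 3.395×10^7 Pa.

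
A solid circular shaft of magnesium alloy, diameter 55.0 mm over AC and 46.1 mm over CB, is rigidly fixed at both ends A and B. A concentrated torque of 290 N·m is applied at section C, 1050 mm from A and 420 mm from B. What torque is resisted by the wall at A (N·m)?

Compatibility: T_A·a/J_AC = T_B·b/J_CB with T_A + T_B = T₀.
J_AC = 8.98×10^-7 m⁴, J_CB = 4.43×10^-7 m⁴, so T_A = T₀·(J_AC/a)/((J_AC/a)+(J_CB/b)) = 129.8 N·m, T_B = 160.2 N·m.

130 N·m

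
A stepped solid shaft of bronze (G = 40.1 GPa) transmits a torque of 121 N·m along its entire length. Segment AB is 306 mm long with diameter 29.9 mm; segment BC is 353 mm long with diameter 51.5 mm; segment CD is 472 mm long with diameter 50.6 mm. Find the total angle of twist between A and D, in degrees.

0.889°

J_AB = π(0.0299)⁴/32 = 7.85×10^-8 m⁴; J_BC = π(0.0515)⁴/32 = 6.91×10^-7 m⁴; J_CD = π(0.0506)⁴/32 = 6.44×10^-7 m⁴.
θ = (T/G)·Σ L_i/J_i = (121.0/40.1×10⁹)·(0.306/7.85×10^-8 + 0.353/6.91×10^-7 + 0.472/6.44×10^-7) = 0.01552 rad.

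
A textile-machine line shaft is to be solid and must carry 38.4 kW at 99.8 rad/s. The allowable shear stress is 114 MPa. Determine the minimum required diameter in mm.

ω = 99.8 rad/s, so T = P/ω = 38.4×10³ / 99.80 = 384.8 N·m.
For a solid shaft τ_max = 16T/(πd³), so d = (16T/(π τ_allow))^(1/3) = (16·384.8/(π·1.14×10^8))^(1/3) = 0.02581 m.

25.8 mm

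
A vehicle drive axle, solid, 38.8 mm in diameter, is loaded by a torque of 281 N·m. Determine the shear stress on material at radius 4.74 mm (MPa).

J = πd⁴/32 = π(0.0388)⁴/32 = 2.225×10^-7 m⁴.
Shear stress varies linearly with radius: τ = T·r/J = 281.0 × 0.00474 / 2.225×10^-7 = 5.986×10^6 Pa.

5.99 MPa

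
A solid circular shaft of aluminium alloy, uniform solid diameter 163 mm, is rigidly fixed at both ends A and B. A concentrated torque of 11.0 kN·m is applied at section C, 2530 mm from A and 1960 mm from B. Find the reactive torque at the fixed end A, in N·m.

4800 N·m

With uniform GJ and both ends fixed, compatibility θ_AC = θ_CB gives T_A·a = T_B·b, together with T_A + T_B = T₀.
T_A = T₀·b/(a+b) = 11000·1960/4490 = 4802 N·m; T_B = 6198 N·m.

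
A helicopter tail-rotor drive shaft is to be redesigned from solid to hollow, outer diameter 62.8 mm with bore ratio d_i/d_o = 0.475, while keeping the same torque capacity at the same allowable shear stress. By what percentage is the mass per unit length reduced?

19.8 %

Equal τ_max and T ⇒ the solid shaft needs d_s³ = d_o³(1−k⁴), so d_s = 62.8·(1−0.475⁴)^(1/3) = 61.72 mm.
Area ratio A_h/A_s = d_o²(1−k²)/d_s² = (1−k²)/(1−k⁴)^(2/3) = 0.8018.
Mass saving = 1 − 0.8018 = 19.8 %.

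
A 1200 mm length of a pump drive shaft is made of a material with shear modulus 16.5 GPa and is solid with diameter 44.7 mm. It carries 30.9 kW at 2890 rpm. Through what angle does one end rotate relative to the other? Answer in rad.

ω = 2π·2890/60 = 302.6 rad/s, so T = P/ω = 30.9×10³ / 302.6 = 102.1 N·m.
J = πd⁴/32 = π(0.0447)⁴/32 = 3.919×10^-7 m⁴.
θ = T·L/(G·J) = 102.1 × 1.20 / (16.5×10⁹ × 3.919×10^-7) = 0.01895 rad.

0.0189 rad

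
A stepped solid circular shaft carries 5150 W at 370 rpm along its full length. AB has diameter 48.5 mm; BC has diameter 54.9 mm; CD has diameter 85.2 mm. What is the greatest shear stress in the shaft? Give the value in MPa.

ω = 2π·370/60 = 38.75 rad/s, so T = P/ω = 5150 / 38.75 = 132.9 N·m.
Under the same torque, τ_max = 16T/(πd³) is largest where d is smallest — segment AB (d = 48.5 mm).
τ_max = 16·132.9/(π·(0.0485)³) = 5.934×10^6 Pa.

5.93 MPa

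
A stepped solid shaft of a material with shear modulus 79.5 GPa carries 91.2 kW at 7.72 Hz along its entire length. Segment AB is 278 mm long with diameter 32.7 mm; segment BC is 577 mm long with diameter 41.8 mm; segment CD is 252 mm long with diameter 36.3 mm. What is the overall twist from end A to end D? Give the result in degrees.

7.97°

ω = 2π·7.72 = 48.51 rad/s, so T = P/ω = 91.2×10³ / 48.51 = 1880 N·m.
J_AB = π(0.0327)⁴/32 = 1.12×10^-7 m⁴; J_BC = π(0.0418)⁴/32 = 3.00×10^-7 m⁴; J_CD = π(0.0363)⁴/32 = 1.70×10^-7 m⁴.
θ = (T/G)·Σ L_i/J_i = (1880/79.5×10⁹)·(0.278/1.12×10^-7 + 0.577/3.00×10^-7 + 0.252/1.70×10^-7) = 0.1391 rad.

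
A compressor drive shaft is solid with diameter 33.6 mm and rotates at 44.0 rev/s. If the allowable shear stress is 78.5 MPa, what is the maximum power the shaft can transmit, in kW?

J = πd⁴/32 = π(0.0336)⁴/32 = 1.251×10^-7 m⁴.
T_max = τ_allow·J/r = 7.85×10^7 × 1.251×10^-7 / 0.0168 = 584.7 N·m.
ω = 2π·44.0 = 276.5 rad/s, so P_max = T_max·ω = 1.616×10^5 W.

162 kW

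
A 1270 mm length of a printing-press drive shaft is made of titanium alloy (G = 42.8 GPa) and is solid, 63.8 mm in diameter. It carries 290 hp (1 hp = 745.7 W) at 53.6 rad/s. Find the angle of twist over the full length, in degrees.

4.22°

ω = 53.6 rad/s, so T = P/ω = 290×745.7 / 53.60 = 4035 N·m.
J = πd⁴/32 = π(0.0638)⁴/32 = 1.627×10^-6 m⁴.
θ = T·L/(G·J) = 4035 × 1.27 / (42.8×10⁹ × 1.627×10^-6) = 0.07360 rad.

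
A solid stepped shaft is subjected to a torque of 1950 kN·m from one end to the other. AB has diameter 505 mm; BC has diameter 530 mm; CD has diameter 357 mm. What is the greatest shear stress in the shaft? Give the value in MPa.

218 MPa

Under the same torque, τ_max = 16T/(πd³) is largest where d is smallest — segment CD (d = 357 mm).
τ_max = 16·1.950e6/(π·(0.357)³) = 2.183×10^8 Pa.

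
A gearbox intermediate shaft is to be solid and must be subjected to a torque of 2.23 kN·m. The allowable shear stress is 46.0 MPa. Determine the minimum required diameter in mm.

62.7 mm

For a solid shaft τ_max = 16T/(πd³), so d = (16T/(π τ_allow))^(1/3) = (16·2230/(π·4.60×10^7))^(1/3) = 0.06273 m.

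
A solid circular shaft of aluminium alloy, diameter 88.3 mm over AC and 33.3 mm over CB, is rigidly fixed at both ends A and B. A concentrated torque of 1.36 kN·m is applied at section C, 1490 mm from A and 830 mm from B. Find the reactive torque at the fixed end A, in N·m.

1310 N·m

Compatibility: T_A·a/J_AC = T_B·b/J_CB with T_A + T_B = T₀.
J_AC = 5.97×10^-6 m⁴, J_CB = 1.21×10^-7 m⁴, so T_A = T₀·(J_AC/a)/((J_AC/a)+(J_CB/b)) = 1312 N·m, T_B = 47.65 N·m.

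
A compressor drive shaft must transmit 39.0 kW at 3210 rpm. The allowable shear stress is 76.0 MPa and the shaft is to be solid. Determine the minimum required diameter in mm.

19.8 mm

ω = 2π·3210/60 = 336.2 rad/s, so T = P/ω = 39.0×10³ / 336.2 = 116.0 N·m.
For a solid shaft τ_max = 16T/(πd³), so d = (16T/(π τ_allow))^(1/3) = (16·116.0/(π·7.60×10^7))^(1/3) = 0.01981 m.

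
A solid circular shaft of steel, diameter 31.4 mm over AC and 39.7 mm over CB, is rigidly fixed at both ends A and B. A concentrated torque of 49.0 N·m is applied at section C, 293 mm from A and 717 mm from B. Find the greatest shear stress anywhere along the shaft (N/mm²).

Compatibility: T_A·a/J_AC = T_B·b/J_CB with T_A + T_B = T₀.
J_AC = 9.54×10^-8 m⁴, J_CB = 2.44×10^-7 m⁴, so T_A = T₀·(J_AC/a)/((J_AC/a)+(J_CB/b)) = 23.97 N·m, T_B = 25.03 N·m.
τ in each portion: τ_AC = 3.94×10^6 Pa, τ_CB = 2.04×10^6 Pa; maximum is in AC.
τ_max = T_AC·r/J = 23.97·0.0157/9.54×10^-8 = 3.943×10^6 Pa.

3.94 N/mm²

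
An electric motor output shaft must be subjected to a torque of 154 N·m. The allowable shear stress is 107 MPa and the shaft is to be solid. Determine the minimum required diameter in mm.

19.4 mm

For a solid shaft τ_max = 16T/(πd³), so d = (16T/(π τ_allow))^(1/3) = (16·154.0/(π·1.07×10^8))^(1/3) = 0.01943 m.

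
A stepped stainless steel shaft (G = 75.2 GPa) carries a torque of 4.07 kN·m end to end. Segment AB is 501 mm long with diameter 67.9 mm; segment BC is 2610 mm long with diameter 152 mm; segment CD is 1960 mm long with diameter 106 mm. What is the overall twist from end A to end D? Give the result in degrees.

J_AB = π(0.0679)⁴/32 = 2.09×10^-6 m⁴; J_BC = π(0.152)⁴/32 = 5.24×10^-5 m⁴; J_CD = π(0.106)⁴/32 = 1.24×10^-5 m⁴.
θ = (T/G)·Σ L_i/J_i = (4070/75.2×10⁹)·(0.501/2.09×10^-6 + 2.61/5.24×10^-5 + 1.96/1.24×10^-5) = 0.02425 rad.

1.39°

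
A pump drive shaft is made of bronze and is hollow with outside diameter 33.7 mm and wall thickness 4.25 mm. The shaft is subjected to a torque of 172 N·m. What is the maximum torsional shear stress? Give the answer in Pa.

3.33e7 Pa

J = π(d_o⁴ − d_i⁴)/32 = π(0.0337⁴ − 0.0252⁴)/32 = 8.703×10^-8 m⁴.
τ_max = T·r/J = 172.0 × 0.0169 / 8.703×10^-8 = 3.330×10^7 Pa.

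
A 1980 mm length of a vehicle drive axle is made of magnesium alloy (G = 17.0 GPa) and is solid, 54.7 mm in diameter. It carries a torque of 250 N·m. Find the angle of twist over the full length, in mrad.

J = πd⁴/32 = π(0.0547)⁴/32 = 8.789×10^-7 m⁴.
θ = T·L/(G·J) = 250.0 × 1.98 / (17.0×10⁹ × 8.789×10^-7) = 0.03313 rad.

33.1 mrad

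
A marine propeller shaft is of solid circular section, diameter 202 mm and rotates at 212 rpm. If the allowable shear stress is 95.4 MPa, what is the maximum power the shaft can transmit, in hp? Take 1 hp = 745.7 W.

4600 hp

J = πd⁴/32 = π(0.202)⁴/32 = 1.635×10^-4 m⁴.
T_max = τ_allow·J/r = 9.54×10^7 × 1.635×10^-4 / 0.101 = 154400 N·m.
ω = 2π·212/60 = 22.20 rad/s, so P_max = T_max·ω = 3.428×10^6 W.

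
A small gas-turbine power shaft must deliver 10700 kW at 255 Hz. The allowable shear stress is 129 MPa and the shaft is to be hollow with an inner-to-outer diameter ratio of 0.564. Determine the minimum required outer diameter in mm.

ω = 2π·255 = 1602 rad/s, so T = P/ω = 10700×10³ / 1602 = 6678 N·m.
For a hollow shaft with d_i/d_o = 0.564: τ_max = 16T/(π d_o³ (1−k⁴)), so d_o = [16T/(π τ_allow (1−k⁴))]^(1/3) = [16·6678/(π·1.29×10^8·0.8988)]^(1/3) = 0.06644 m.

66.4 mm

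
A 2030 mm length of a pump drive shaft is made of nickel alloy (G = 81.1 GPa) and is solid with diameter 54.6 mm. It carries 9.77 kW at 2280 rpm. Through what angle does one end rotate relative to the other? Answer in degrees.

ω = 2π·2280/60 = 238.8 rad/s, so T = P/ω = 9.77×10³ / 238.8 = 40.92 N·m.
J = πd⁴/32 = π(0.0546)⁴/32 = 8.725×10^-7 m⁴.
θ = T·L/(G·J) = 40.92 × 2.03 / (81.1×10⁹ × 8.725×10^-7) = 1.174×10^-3 rad.

0.0673°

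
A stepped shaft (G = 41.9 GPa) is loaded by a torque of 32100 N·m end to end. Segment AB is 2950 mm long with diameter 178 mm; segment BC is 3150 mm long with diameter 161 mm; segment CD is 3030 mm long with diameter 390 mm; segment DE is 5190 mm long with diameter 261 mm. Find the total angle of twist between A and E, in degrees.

3.97°

J_AB = π(0.178)⁴/32 = 9.86×10^-5 m⁴; J_BC = π(0.161)⁴/32 = 6.60×10^-5 m⁴; J_CD = π(0.390)⁴/32 = 2.27×10^-3 m⁴; J_DE = π(0.261)⁴/32 = 4.56×10^-4 m⁴.
θ = (T/G)·Σ L_i/J_i = (32100/41.9×10⁹)·(2.95/9.86×10^-5 + 3.15/6.60×10^-5 + 3.03/2.27×10^-3 + 5.19/4.56×10^-4) = 0.06927 rad.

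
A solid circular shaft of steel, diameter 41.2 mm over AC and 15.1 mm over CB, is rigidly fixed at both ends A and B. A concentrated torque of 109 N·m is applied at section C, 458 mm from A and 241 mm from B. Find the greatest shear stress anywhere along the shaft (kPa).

Compatibility: T_A·a/J_AC = T_B·b/J_CB with T_A + T_B = T₀.
J_AC = 2.83×10^-7 m⁴, J_CB = 5.10×10^-9 m⁴, so T_A = T₀·(J_AC/a)/((J_AC/a)+(J_CB/b)) = 105.4 N·m, T_B = 3.614 N·m.
τ in each portion: τ_AC = 7.67×10^6 Pa, τ_CB = 5.35×10^6 Pa; maximum is in AC.
τ_max = T_AC·r/J = 105.4·0.0206/2.83×10^-7 = 7.675×10^6 Pa.

7670 kPa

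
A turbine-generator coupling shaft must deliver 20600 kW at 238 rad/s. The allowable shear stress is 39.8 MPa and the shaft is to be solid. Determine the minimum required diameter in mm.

ω = 238 rad/s, so T = P/ω = 20600×10³ / 238.0 = 86550 N·m.
For a solid shaft τ_max = 16T/(πd³), so d = (16T/(π τ_allow))^(1/3) = (16·86550/(π·3.98×10^7))^(1/3) = 0.2229 m.

223 mm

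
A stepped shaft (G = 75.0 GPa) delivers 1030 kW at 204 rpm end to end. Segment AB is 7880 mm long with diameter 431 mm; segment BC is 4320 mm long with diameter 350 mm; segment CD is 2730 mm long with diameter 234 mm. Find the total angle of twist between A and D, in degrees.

ω = 2π·204/60 = 21.36 rad/s, so T = P/ω = 1030×10³ / 21.36 = 48210 N·m.
J_AB = π(0.431)⁴/32 = 3.39×10^-3 m⁴; J_BC = π(0.350)⁴/32 = 1.47×10^-3 m⁴; J_CD = π(0.234)⁴/32 = 2.94×10^-4 m⁴.
θ = (T/G)·Σ L_i/J_i = (48210/75.0×10⁹)·(7.88/3.39×10^-3 + 4.32/1.47×10^-3 + 2.73/2.94×10^-4) = 9.343×10^-3 rad.

0.535°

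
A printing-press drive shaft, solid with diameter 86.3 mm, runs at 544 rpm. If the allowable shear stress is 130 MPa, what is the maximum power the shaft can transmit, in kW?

935 kW

J = πd⁴/32 = π(0.0863)⁴/32 = 5.446×10^-6 m⁴.
T_max = τ_allow·J/r = 1.30×10^8 × 5.446×10^-6 / 0.0432 = 16410 N·m.
ω = 2π·544/60 = 56.97 rad/s, so P_max = T_max·ω = 9.346×10^5 W.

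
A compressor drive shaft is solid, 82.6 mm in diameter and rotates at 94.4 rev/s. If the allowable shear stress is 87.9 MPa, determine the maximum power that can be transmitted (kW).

5770 kW

J = πd⁴/32 = π(0.0826)⁴/32 = 4.570×10^-6 m⁴.
T_max = τ_allow·J/r = 8.79×10^7 × 4.570×10^-6 / 0.0413 = 9727 N·m.
ω = 2π·94.4 = 593.1 rad/s, so P_max = T_max·ω = 5.769×10^6 W.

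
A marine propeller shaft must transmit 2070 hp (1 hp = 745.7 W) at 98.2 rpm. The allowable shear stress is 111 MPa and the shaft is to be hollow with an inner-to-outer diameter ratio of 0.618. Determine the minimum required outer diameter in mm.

201 mm

ω = 2π·98.2/60 = 10.28 rad/s, so T = P/ω = 2070×745.7 / 10.28 = 150100 N·m.
For a hollow shaft with d_i/d_o = 0.618: τ_max = 16T/(π d_o³ (1−k⁴)), so d_o = [16T/(π τ_allow (1−k⁴))]^(1/3) = [16·150100/(π·1.11×10^8·0.8541)]^(1/3) = 0.2005 m.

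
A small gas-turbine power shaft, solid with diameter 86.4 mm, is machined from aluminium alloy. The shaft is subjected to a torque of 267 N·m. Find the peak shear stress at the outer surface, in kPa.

J = πd⁴/32 = π(0.0864)⁴/32 = 5.471×10^-6 m⁴.
τ_max = T·r/J = 267.0 × 0.0432 / 5.471×10^-6 = 2.108×10^6 Pa.

2110 kPa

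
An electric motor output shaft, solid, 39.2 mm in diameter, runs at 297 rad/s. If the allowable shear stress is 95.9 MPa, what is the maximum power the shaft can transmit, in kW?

337 kW

J = πd⁴/32 = π(0.0392)⁴/32 = 2.318×10^-7 m⁴.
T_max = τ_allow·J/r = 9.59×10^7 × 2.318×10^-7 / 0.0196 = 1134 N·m.
ω = 297 rad/s, so P_max = T_max·ω = 3.369×10^5 W.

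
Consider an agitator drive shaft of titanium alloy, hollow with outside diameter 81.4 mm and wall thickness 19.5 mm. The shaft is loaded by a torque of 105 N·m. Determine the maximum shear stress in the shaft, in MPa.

J = π(d_o⁴ − d_i⁴)/32 = π(0.0814⁴ − 0.0424⁴)/32 = 3.993×10^-6 m⁴.
τ_max = T·r/J = 105.0 × 0.0407 / 3.993×10^-6 = 1.070×10^6 Pa.

1.07 MPa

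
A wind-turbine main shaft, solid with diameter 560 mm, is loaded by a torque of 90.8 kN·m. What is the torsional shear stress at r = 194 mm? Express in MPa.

1.82 MPa

J = πd⁴/32 = π(0.560)⁴/32 = 9.655×10^-3 m⁴.
Shear stress varies linearly with radius: τ = T·r/J = 90800 × 0.194 / 9.655×10^-3 = 1.824×10^6 Pa.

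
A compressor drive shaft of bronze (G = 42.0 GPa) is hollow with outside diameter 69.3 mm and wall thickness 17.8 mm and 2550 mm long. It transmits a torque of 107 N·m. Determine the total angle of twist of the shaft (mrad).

J = π(d_o⁴ − d_i⁴)/32 = π(0.0693⁴ − 0.0337⁴)/32 = 2.138×10^-6 m⁴.
θ = T·L/(G·J) = 107.0 × 2.55 / (42.0×10⁹ × 2.138×10^-6) = 3.039×10^-3 rad.

3.04 mrad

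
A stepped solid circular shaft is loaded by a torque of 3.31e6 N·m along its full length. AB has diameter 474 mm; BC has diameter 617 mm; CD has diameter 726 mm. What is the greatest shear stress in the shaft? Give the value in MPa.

Under the same torque, τ_max = 16T/(πd³) is largest where d is smallest — segment AB (d = 474 mm).
τ_max = 16·3.310e6/(π·(0.474)³) = 1.583×10^8 Pa.

158 MPa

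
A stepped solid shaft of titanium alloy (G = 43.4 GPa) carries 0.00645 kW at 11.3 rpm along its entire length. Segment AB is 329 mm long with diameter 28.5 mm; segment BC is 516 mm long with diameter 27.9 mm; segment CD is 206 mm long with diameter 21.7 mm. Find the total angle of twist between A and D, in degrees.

ω = 2π·11.3/60 = 1.183 rad/s, so T = P/ω = 0.00645×10³ / 1.183 = 5.451 N·m.
J_AB = π(0.0285)⁴/32 = 6.48×10^-8 m⁴; J_BC = π(0.0279)⁴/32 = 5.95×10^-8 m⁴; J_CD = π(0.0217)⁴/32 = 2.18×10^-8 m⁴.
θ = (T/G)·Σ L_i/J_i = (5.451/43.4×10⁹)·(0.329/6.48×10^-8 + 0.516/5.95×10^-8 + 0.206/2.18×10^-8) = 2.916×10^-3 rad.

0.167°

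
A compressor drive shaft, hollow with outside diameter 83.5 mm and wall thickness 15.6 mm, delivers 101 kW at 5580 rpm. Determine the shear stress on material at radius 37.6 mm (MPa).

1.61 MPa

ω = 2π·5580/60 = 584.3 rad/s, so T = P/ω = 101×10³ / 584.3 = 172.8 N·m.
J = π(d_o⁴ − d_i⁴)/32 = π(0.0835⁴ − 0.0523⁴)/32 = 4.038×10^-6 m⁴.
Shear stress varies linearly with radius: τ = T·r/J = 172.8 × 0.0376 / 4.038×10^-6 = 1.609×10^6 Pa.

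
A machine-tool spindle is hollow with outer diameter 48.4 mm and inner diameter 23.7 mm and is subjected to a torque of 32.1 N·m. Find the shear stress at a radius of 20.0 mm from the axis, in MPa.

J = π(d_o⁴ − d_i⁴)/32 = π(0.0484⁴ − 0.0237⁴)/32 = 5.078×10^-7 m⁴.
Shear stress varies linearly with radius: τ = T·r/J = 32.10 × 0.0200 / 5.078×10^-7 = 1.264×10^6 Pa.

1.26 MPa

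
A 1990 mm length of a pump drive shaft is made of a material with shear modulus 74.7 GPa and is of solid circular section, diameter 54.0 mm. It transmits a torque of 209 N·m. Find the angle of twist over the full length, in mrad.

6.67 mrad

J = πd⁴/32 = π(0.0540)⁴/32 = 8.348×10^-7 m⁴.
θ = T·L/(G·J) = 209.0 × 1.99 / (74.7×10⁹ × 8.348×10^-7) = 6.670×10^-3 rad.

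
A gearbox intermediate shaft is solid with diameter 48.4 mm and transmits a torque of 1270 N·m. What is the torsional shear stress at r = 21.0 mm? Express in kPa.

J = πd⁴/32 = π(0.0484)⁴/32 = 5.387×10^-7 m⁴.
Shear stress varies linearly with radius: τ = T·r/J = 1270 × 0.0210 / 5.387×10^-7 = 4.950×10^7 Pa.

49500 kPa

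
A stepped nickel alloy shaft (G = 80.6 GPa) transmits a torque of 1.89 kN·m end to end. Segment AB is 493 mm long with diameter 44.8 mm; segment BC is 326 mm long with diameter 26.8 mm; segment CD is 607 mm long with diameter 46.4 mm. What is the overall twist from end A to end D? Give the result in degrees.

12.1°

J_AB = π(0.0448)⁴/32 = 3.95×10^-7 m⁴; J_BC = π(0.0268)⁴/32 = 5.06×10^-8 m⁴; J_CD = π(0.0464)⁴/32 = 4.55×10^-7 m⁴.
θ = (T/G)·Σ L_i/J_i = (1890/80.6×10⁹)·(0.493/3.95×10^-7 + 0.326/5.06×10^-8 + 0.607/4.55×10^-7) = 0.2115 rad.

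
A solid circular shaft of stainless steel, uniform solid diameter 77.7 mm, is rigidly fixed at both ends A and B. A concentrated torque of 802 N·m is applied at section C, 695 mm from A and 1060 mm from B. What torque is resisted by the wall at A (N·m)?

484 N·m

With uniform GJ and both ends fixed, compatibility θ_AC = θ_CB gives T_A·a = T_B·b, together with T_A + T_B = T₀.
T_A = T₀·b/(a+b) = 802.0·1060/1755 = 484.4 N·m; T_B = 317.6 N·m.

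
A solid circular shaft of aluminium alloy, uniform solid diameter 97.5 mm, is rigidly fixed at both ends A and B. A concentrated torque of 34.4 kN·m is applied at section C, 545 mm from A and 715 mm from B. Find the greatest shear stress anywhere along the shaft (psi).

15600 psi

With uniform GJ and both ends fixed, compatibility θ_AC = θ_CB gives T_A·a = T_B·b, together with T_A + T_B = T₀.
T_A = T₀·b/(a+b) = 34400·715/1260 = 19520 N·m; T_B = 14880 N·m.
τ in each portion: τ_AC = 1.07×10^8 Pa, τ_CB = 8.18×10^7 Pa; maximum is in AC.
τ_max = T_AC·r/J = 19520·0.0488/8.87×10^-6 = 1.073×10^8 Pa.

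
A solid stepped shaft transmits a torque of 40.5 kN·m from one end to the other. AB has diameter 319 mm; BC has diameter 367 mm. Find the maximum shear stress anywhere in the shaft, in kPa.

Under the same torque, τ_max = 16T/(πd³) is largest where d is smallest — segment AB (d = 319 mm).
τ_max = 16·40500/(π·(0.319)³) = 6.354×10^6 Pa.

6350 kPa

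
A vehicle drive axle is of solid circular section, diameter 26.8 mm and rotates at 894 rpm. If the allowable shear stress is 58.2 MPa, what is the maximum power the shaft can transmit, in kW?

J = πd⁴/32 = π(0.0268)⁴/32 = 5.065×10^-8 m⁴.
T_max = τ_allow·J/r = 5.82×10^7 × 5.065×10^-8 / 0.0134 = 220.0 N·m.
ω = 2π·894/60 = 93.62 rad/s, so P_max = T_max·ω = 2.059×10^4 W.

20.6 kW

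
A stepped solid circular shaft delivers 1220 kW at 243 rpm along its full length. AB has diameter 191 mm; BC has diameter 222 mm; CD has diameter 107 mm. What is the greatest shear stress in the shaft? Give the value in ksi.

28.9 ksi

ω = 2π·243/60 = 25.45 rad/s, so T = P/ω = 1220×10³ / 25.45 = 47940 N·m.
Under the same torque, τ_max = 16T/(πd³) is largest where d is smallest — segment CD (d = 107 mm).
τ_max = 16·47940/(π·(0.107)³) = 1.993×10^8 Pa.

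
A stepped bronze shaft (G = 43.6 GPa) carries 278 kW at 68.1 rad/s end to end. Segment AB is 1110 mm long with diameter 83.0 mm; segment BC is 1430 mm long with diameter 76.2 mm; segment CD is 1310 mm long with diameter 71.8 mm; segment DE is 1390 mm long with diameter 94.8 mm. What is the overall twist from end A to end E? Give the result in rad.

0.126 rad

ω = 68.1 rad/s, so T = P/ω = 278×10³ / 68.10 = 4082 N·m.
J_AB = π(0.0830)⁴/32 = 4.66×10^-6 m⁴; J_BC = π(0.0762)⁴/32 = 3.31×10^-6 m⁴; J_CD = π(0.0718)⁴/32 = 2.61×10^-6 m⁴; J_DE = π(0.0948)⁴/32 = 7.93×10^-6 m⁴.
θ = (T/G)·Σ L_i/J_i = (4082/43.6×10⁹)·(1.11/4.66×10^-6 + 1.43/3.31×10^-6 + 1.31/2.61×10^-6 + 1.39/7.93×10^-6) = 0.1262 rad.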